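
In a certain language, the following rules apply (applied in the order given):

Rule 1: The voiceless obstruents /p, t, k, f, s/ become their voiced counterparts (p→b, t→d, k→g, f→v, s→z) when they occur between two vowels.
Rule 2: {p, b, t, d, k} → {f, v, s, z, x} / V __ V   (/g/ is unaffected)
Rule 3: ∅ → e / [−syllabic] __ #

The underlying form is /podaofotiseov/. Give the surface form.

Rule 1 (intervocalic voicing): /f/ is a voiceless obstruent between vowels /o/ and /o/, so it voices to [v]. /t/ is a voiceless obstruent between vowels /o/ and /i/, so it voices to [d]. /s/ is a voiceless obstruent between vowels /i/ and /e/, so it voices to [z]. /podaofotiseov/ → podaovodizeov.
Rule 2 (intervocalic spirantization): /d/ is a stop between vowels /o/ and /a/, so it spirantizes to the fricative [z]. /d/ is a stop between vowels /o/ and /i/, so it spirantizes to the fricative [z]. /podaovodizeov/ → pozaovozizeov.
Rule 3 (final e-epenthesis): the form ends in the consonant /v/, so [e] is inserted word-finally. /pozaovozizeov/ → pozaovozizeove.

pozaovozizeove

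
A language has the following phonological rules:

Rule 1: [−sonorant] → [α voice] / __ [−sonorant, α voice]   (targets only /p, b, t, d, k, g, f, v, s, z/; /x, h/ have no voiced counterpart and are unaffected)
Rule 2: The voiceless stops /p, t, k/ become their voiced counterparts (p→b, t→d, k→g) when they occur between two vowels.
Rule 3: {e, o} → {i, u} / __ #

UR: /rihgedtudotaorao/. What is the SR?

rihgettudodaorau

Rule 1 (regressive voicing assimilation): /d/ precedes the voiceless obstruent /t/, so it devoices to [t] by assimilation. /rihgedtudotaorao/ → rihgettudotaorao.
Rule 2 (intervocalic voicing): /t/ is a voiceless stop between vowels /o/ and /a/, so it voices to [d]. /rihgettudotaorao/ → rihgettudodaorao.
Rule 3 (final vowel raising): /o/ is a mid vowel in word-final position, so it raises to [u]. /rihgettudodaorao/ → rihgettudodaorau.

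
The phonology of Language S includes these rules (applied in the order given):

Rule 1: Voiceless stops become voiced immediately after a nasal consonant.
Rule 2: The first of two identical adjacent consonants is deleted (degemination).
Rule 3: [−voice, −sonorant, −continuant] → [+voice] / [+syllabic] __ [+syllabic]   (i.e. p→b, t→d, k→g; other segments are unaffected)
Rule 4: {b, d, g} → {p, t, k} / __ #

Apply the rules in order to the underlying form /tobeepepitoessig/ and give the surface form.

tobeebebidoesik

Rule 1 (post-nasal voicing): no segment meets the environment; /tobeepepitoessig/ is unchanged.
Rule 2 (degemination): /ss/ is a geminate; the first /s/ deletes. /tobeepepitoessig/ → tobeepepitoesig.
Rule 3 (intervocalic voicing): /p/ is a voiceless stop between vowels /e/ and /e/, so it voices to [b]. /p/ is a voiceless stop between vowels /e/ and /i/, so it voices to [b]. /t/ is a voiceless stop between vowels /i/ and /o/, so it voices to [d]. /tobeepepitoesig/ → tobeebebidoesig.
Rule 4 (final devoicing): /g/ is a voiced stop in word-final position, so it devoices to [k]. /tobeebebidoesig/ → tobeebebidoesik.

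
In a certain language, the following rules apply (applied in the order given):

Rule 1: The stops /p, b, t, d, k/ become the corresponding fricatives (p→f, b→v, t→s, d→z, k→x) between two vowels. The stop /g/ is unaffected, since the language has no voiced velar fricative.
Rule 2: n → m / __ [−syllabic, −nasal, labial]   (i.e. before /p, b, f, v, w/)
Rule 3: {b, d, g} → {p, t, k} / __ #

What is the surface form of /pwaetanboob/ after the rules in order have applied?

pwaesamboop

Rule 1 (intervocalic spirantization): /t/ is a stop between vowels /e/ and /a/, so it spirantizes to the fricative [s]. /pwaetanboob/ → pwaesanboob.
Rule 2 (nasal place assimilation): /n/ precedes the labial consonant /b/, so it assimilates in place to [m]. /pwaesanboob/ → pwaesamboob.
Rule 3 (final devoicing): /b/ is a voiced stop in word-final position, so it devoices to [p]. /pwaesamboob/ → pwaesamboop.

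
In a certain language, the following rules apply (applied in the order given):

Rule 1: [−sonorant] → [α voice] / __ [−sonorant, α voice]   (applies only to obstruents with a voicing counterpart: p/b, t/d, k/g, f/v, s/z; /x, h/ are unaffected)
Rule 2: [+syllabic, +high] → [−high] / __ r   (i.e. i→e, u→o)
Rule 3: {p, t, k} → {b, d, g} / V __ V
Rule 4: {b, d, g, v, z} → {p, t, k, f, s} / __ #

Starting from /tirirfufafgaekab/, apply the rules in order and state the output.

tererfufavgaegap

Rule 1 (regressive voicing assimilation): /f/ precedes the voiced obstruent /g/, so it voices to [v] by assimilation. /tirirfufafgaekab/ → tirirfufavgaekab.
Rule 2 (pre-rhotic lowering): /i/ is a high vowel immediately before /r/, so it lowers to [e]. /i/ is a high vowel immediately before /r/, so it lowers to [e]. /tirirfufavgaekab/ → tererfufavgaekab.
Rule 3 (intervocalic voicing): /k/ is a voiceless stop between vowels /e/ and /a/, so it voices to [g]. /tererfufavgaekab/ → tererfufavgaegab.
Rule 4 (final devoicing): /b/ is a voiced obstruent in word-final position, so it devoices to [p]. /tererfufavgaegab/ → tererfufavgaegap.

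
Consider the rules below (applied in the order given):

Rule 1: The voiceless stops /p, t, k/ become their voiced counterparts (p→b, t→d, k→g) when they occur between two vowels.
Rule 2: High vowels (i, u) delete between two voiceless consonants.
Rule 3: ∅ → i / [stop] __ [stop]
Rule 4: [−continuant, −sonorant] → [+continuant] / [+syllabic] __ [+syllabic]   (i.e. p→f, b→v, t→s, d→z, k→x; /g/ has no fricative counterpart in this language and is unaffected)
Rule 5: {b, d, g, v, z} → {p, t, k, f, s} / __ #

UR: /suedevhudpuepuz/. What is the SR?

Rule 1 (intervocalic voicing): /p/ is a voiceless stop between vowels /e/ and /u/, so it voices to [b]. /suedevhudpuepuz/ → suedevhudpuebuz.
Rule 2 (high vowel syncope): no segment meets the environment; /suedevhudpuebuz/ is unchanged.
Rule 3 (stop-cluster i-epenthesis): /d/ and /p/ form a stop–stop cluster, so [i] is inserted between them. /suedevhudpuebuz/ → suedevhudipuebuz.
Rule 4 (intervocalic spirantization): /d/ is a stop between vowels /e/ and /e/, so it spirantizes to the fricative [z]. /d/ is a stop between vowels /u/ and /i/, so it spirantizes to the fricative [z]. /p/ is a stop between vowels /i/ and /u/, so it spirantizes to the fricative [f]. /b/ is a stop between vowels /e/ and /u/, so it spirantizes to the fricative [v]. /suedevhudipuebuz/ → suezevhuzifuevuz.
Rule 5 (final devoicing): /z/ is a voiced obstruent in word-final position, so it devoices to [s]. /suezevhuzifuevuz/ → suezevhuzifuevus.

suezevhuzifuevus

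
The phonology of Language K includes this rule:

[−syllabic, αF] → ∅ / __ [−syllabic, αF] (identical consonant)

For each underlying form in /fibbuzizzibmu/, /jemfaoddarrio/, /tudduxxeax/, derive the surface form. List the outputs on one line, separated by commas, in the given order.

fibuzizibmu, jemfaodario, tuduxeax

/fibbuzizzibmu/: /bb/ is a geminate; the first /b/ deletes. /zz/ is a geminate; the first /z/ deletes. → [fibuzizibmu].
/jemfaoddarrio/: /dd/ is a geminate; the first /d/ deletes. /rr/ is a geminate; the first /r/ deletes. → [jemfaodario].
/tudduxxeax/: /dd/ is a geminate; the first /d/ deletes. /xx/ is a geminate; the first /x/ deletes. → [tuduxeax].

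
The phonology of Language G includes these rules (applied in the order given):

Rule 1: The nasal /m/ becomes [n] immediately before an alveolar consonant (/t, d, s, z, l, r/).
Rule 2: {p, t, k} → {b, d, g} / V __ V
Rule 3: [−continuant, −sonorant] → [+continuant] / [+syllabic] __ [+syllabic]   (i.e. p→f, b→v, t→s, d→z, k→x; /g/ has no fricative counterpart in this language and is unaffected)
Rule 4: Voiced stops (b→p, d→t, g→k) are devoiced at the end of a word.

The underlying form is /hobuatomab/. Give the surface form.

hovuazomap

Rule 1 (nasal place assimilation): no segment meets the environment; /hobuatomab/ is unchanged.
Rule 2 (intervocalic voicing): /t/ is a voiceless stop between vowels /a/ and /o/, so it voices to [d]. /hobuatomab/ → hobuadomab.
Rule 3 (intervocalic spirantization): /b/ is a stop between vowels /o/ and /u/, so it spirantizes to the fricative [v]. /d/ is a stop between vowels /a/ and /o/, so it spirantizes to the fricative [z]. /hobuadomab/ → hovuazomab.
Rule 4 (final devoicing): /b/ is a voiced stop in word-final position, so it devoices to [p]. /hovuazomab/ → hovuazomap.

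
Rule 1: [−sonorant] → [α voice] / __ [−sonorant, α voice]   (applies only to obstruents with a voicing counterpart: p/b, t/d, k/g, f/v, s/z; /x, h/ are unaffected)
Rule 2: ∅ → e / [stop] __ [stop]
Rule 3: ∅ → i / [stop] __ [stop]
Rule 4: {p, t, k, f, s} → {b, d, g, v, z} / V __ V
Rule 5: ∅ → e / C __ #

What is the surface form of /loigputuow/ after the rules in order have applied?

loigebuduowe

Rule 1 (regressive voicing assimilation): /g/ precedes the voiceless obstruent /p/, so it devoices to [k] by assimilation. /loigputuow/ → loikputuow.
Rule 2 (stop-cluster e-epenthesis): /k/ and /p/ form a stop–stop cluster, so [e] is inserted between them. /loikputuow/ → loikeputuow.
Rule 3 (stop-cluster i-epenthesis): no segment meets the environment; /loikeputuow/ is unchanged.
Rule 4 (intervocalic voicing): /k/ is a voiceless obstruent between vowels /i/ and /e/, so it voices to [g]. /p/ is a voiceless obstruent between vowels /e/ and /u/, so it voices to [b]. /t/ is a voiceless obstruent between vowels /u/ and /u/, so it voices to [d]. /loikeputuow/ → loigebuduow.
Rule 5 (final e-epenthesis): the form ends in the consonant /w/, so [e] is inserted word-finally. /loigebuduow/ → loigebuduowe.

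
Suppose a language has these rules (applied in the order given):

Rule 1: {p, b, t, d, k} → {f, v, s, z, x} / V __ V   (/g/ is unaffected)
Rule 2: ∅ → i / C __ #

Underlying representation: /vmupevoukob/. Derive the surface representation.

vmufevouxobi

Rule 1 (intervocalic spirantization): /p/ is a stop between vowels /u/ and /e/, so it spirantizes to the fricative [f]. /k/ is a stop between vowels /u/ and /o/, so it spirantizes to the fricative [x]. /vmupevoukob/ → vmufevouxob.
Rule 2 (final i-epenthesis): the form ends in the consonant /b/, so [i] is inserted word-finally. /vmufevouxob/ → vmufevouxobi.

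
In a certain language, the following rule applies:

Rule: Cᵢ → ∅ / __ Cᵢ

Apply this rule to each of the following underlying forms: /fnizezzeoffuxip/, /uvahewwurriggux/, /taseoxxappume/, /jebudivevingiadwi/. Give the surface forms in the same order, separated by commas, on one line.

/fnizezzeoffuxip/: /zz/ is a geminate; the first /z/ deletes. /ff/ is a geminate; the first /f/ deletes. → [fnizezeofuxip].
/uvahewwurriggux/: /ww/ is a geminate; the first /w/ deletes. /rr/ is a geminate; the first /r/ deletes. /gg/ is a geminate; the first /g/ deletes. → [uvahewurigux].
/taseoxxappume/: /xx/ is a geminate; the first /x/ deletes. /pp/ is a geminate; the first /p/ deletes. → [taseoxapume].
/jebudivevingiadwi/: the rule's environment is not met; surfaces unchanged as [jebudivevingiadwi].

fnizezeofuxip, uvahewurigux, taseoxapume, jebudivevingiadwi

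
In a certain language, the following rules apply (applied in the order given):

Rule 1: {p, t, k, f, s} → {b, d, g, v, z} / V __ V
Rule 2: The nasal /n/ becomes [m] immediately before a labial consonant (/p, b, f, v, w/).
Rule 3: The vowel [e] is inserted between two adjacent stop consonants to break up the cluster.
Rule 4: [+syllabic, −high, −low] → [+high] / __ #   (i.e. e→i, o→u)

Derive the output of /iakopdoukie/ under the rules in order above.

iagopedougii

Rule 1 (intervocalic voicing): /k/ is a voiceless obstruent between vowels /a/ and /o/, so it voices to [g]. /k/ is a voiceless obstruent between vowels /u/ and /i/, so it voices to [g]. /iakopdoukie/ → iagopdougie.
Rule 2 (nasal place assimilation): no segment meets the environment; /iagopdougie/ is unchanged.
Rule 3 (stop-cluster e-epenthesis): /p/ and /d/ form a stop–stop cluster, so [e] is inserted between them. /iagopdougie/ → iagopedougie.
Rule 4 (final vowel raising): /e/ is a mid vowel in word-final position, so it raises to [i]. /iagopedougie/ → iagopedougii.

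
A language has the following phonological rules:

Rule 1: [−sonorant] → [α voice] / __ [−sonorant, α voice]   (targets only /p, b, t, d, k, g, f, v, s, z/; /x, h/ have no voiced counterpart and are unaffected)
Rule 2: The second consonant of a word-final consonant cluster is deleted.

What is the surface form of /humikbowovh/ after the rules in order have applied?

humigbowof

Rule 1 (regressive voicing assimilation): /k/ precedes the voiced obstruent /b/, so it voices to [g] by assimilation. /v/ precedes the voiceless obstruent /h/, so it devoices to [f] by assimilation. /humikbowovh/ → humigbowofh.
Rule 2 (final cluster simplification): /h/ is the second consonant of a word-final cluster /fh/, so it deletes. /humigbowofh/ → humigbowof.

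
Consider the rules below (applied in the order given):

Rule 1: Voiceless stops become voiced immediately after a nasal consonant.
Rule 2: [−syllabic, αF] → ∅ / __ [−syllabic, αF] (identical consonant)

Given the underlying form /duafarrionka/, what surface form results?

Rule 1 (post-nasal voicing): /k/ is a voiceless stop immediately after the nasal /n/, so it voices to [g]. /duafarrionka/ → duafarrionga.
Rule 2 (degemination): /rr/ is a geminate; the first /r/ deletes. /duafarrionga/ → duafarionga.

duafarionga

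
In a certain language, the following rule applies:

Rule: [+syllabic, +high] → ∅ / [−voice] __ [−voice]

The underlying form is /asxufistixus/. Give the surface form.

/u/ is a high vowel flanked by voiceless consonants /x/ and /f/, so it deletes.
/i/ is a high vowel flanked by voiceless consonants /f/ and /s/, so it deletes.
/i/ is a high vowel flanked by voiceless consonants /t/ and /x/, so it deletes.
/u/ is a high vowel flanked by voiceless consonants /x/ and /s/, so it deletes.
Surface form: [asxfstxs].

asxfstxs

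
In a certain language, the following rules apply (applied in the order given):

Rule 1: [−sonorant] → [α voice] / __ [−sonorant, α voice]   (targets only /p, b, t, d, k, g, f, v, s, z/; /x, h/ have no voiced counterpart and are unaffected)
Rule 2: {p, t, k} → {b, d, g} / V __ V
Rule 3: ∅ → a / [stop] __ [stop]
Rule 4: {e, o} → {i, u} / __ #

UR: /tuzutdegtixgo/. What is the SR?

Rule 1 (regressive voicing assimilation): /t/ precedes the voiced obstruent /d/, so it voices to [d] by assimilation. /g/ precedes the voiceless obstruent /t/, so it devoices to [k] by assimilation. /tuzutdegtixgo/ → tuzuddektixgo.
Rule 2 (intervocalic voicing): no segment meets the environment; /tuzuddektixgo/ is unchanged.
Rule 3 (stop-cluster a-epenthesis): /d/ and /d/ form a stop–stop cluster, so [a] is inserted between them. /k/ and /t/ form a stop–stop cluster, so [a] is inserted between them. /tuzuddektixgo/ → tuzudadekatixgo.
Rule 4 (final vowel raising): /o/ is a mid vowel in word-final position, so it raises to [u]. /tuzudadekatixgo/ → tuzudadekatixgu.

tuzudadekatixgu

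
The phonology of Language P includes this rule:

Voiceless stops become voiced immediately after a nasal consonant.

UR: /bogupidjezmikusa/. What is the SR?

bogupidjezmikusa

No segment of /bogupidjezmikusa/ meets the structural description of the rule, so the form surfaces unchanged.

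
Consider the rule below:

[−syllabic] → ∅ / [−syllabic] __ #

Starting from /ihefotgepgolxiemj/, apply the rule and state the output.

/j/ is the second consonant of a word-final cluster /mj/, so it deletes.
Surface form: [ihefotgepgolxiem].

ihefotgepgolxiem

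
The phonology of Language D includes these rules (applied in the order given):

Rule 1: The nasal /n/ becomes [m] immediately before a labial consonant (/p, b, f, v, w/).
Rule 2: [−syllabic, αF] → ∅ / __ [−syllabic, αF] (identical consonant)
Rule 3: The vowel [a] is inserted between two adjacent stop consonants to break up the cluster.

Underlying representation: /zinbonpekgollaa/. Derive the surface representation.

Rule 1 (nasal place assimilation): /n/ precedes the labial consonant /b/, so it assimilates in place to [m]. /n/ precedes the labial consonant /p/, so it assimilates in place to [m]. /zinbonpekgollaa/ → zimbompekgollaa.
Rule 2 (degemination): /ll/ is a geminate; the first /l/ deletes. /zimbompekgollaa/ → zimbompekgolaa.
Rule 3 (stop-cluster a-epenthesis): /k/ and /g/ form a stop–stop cluster, so [a] is inserted between them. /zimbompekgolaa/ → zimbompekagolaa.

zimbompekagolaa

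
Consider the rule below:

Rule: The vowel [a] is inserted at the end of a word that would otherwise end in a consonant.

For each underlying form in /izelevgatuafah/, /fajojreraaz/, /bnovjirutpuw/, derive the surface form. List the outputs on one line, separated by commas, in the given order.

izelevgatuafaha, fajojreraaza, bnovjirutpuwa

/izelevgatuafah/: the form ends in the consonant /h/, so [a] is inserted word-finally. → [izelevgatuafaha].
/fajojreraaz/: the form ends in the consonant /z/, so [a] is inserted word-finally. → [fajojreraaza].
/bnovjirutpuw/: the form ends in the consonant /w/, so [a] is inserted word-finally. → [bnovjirutpuwa].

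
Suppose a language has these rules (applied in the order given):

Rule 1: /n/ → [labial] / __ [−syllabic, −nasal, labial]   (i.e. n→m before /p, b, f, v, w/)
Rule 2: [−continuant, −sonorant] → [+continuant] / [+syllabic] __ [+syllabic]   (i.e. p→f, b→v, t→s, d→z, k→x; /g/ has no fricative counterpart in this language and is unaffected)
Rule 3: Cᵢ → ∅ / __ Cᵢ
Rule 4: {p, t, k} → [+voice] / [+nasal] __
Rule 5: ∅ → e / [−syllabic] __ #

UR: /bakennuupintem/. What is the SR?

baxenuufindeme

Rule 1 (nasal place assimilation): no segment meets the environment; /bakennuupintem/ is unchanged.
Rule 2 (intervocalic spirantization): /k/ is a stop between vowels /a/ and /e/, so it spirantizes to the fricative [x]. /p/ is a stop between vowels /u/ and /i/, so it spirantizes to the fricative [f]. /bakennuupintem/ → baxennuufintem.
Rule 3 (degemination): /nn/ is a geminate; the first /n/ deletes. /baxennuufintem/ → baxenuufintem.
Rule 4 (post-nasal voicing): /t/ is a voiceless stop immediately after the nasal /n/, so it voices to [d]. /baxenuufintem/ → baxenuufindem.
Rule 5 (final e-epenthesis): the form ends in the consonant /m/, so [e] is inserted word-finally. /baxenuufindem/ → baxenuufindeme.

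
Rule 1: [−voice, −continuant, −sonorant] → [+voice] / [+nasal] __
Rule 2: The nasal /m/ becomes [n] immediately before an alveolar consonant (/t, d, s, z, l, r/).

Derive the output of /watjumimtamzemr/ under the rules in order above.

watjumindanzenr

Rule 1 (post-nasal voicing): /t/ is a voiceless stop immediately after the nasal /m/, so it voices to [d]. /watjumimtamzemr/ → watjumimdamzemr.
Rule 2 (nasal place assimilation): /m/ precedes the alveolar consonant /d/, so it assimilates in place to [n]. /m/ precedes the alveolar consonant /z/, so it assimilates in place to [n]. /m/ precedes the alveolar consonant /r/, so it assimilates in place to [n]. /watjumimdamzemr/ → watjumindanzenr.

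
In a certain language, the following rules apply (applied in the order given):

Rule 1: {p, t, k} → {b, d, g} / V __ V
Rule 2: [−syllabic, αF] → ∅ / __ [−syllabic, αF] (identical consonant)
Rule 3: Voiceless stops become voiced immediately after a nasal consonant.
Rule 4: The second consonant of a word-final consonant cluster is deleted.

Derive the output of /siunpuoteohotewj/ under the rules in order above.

Rule 1 (intervocalic voicing): /t/ is a voiceless stop between vowels /o/ and /e/, so it voices to [d]. /t/ is a voiceless stop between vowels /o/ and /e/, so it voices to [d]. /siunpuoteohotewj/ → siunpuodeohodewj.
Rule 2 (degemination): no segment meets the environment; /siunpuodeohodewj/ is unchanged.
Rule 3 (post-nasal voicing): /p/ is a voiceless stop immediately after the nasal /n/, so it voices to [b]. /siunpuodeohodewj/ → siunbuodeohodewj.
Rule 4 (final cluster simplification): /j/ is the second consonant of a word-final cluster /wj/, so it deletes. /siunbuodeohodewj/ → siunbuodeohodew.

siunbuodeohodew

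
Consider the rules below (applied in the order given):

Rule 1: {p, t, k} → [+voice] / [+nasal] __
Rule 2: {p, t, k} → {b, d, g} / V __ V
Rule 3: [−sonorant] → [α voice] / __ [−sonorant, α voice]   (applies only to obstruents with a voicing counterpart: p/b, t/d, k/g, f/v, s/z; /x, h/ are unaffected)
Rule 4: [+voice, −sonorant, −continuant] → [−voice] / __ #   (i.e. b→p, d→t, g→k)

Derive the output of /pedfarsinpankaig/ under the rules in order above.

petfarsinbangaik

Rule 1 (post-nasal voicing): /p/ is a voiceless stop immediately after the nasal /n/, so it voices to [b]. /k/ is a voiceless stop immediately after the nasal /n/, so it voices to [g]. /pedfarsinpankaig/ → pedfarsinbangaig.
Rule 2 (intervocalic voicing): no segment meets the environment; /pedfarsinbangaig/ is unchanged.
Rule 3 (regressive voicing assimilation): /d/ precedes the voiceless obstruent /f/, so it devoices to [t] by assimilation. /pedfarsinbangaig/ → petfarsinbangaig.
Rule 4 (final devoicing): /g/ is a voiced stop in word-final position, so it devoices to [k]. /petfarsinbangaig/ → petfarsinbangaik.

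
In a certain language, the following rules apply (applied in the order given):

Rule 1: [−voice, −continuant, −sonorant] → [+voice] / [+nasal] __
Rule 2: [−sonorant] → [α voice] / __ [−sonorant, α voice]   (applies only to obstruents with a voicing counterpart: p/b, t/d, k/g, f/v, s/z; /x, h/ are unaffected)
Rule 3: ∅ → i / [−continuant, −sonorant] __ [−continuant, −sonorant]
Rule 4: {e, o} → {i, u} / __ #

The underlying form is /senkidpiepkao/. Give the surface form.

Rule 1 (post-nasal voicing): /k/ is a voiceless stop immediately after the nasal /n/, so it voices to [g]. /senkidpiepkao/ → sengidpiepkao.
Rule 2 (regressive voicing assimilation): /d/ precedes the voiceless obstruent /p/, so it devoices to [t] by assimilation. /sengidpiepkao/ → sengitpiepkao.
Rule 3 (stop-cluster i-epenthesis): /t/ and /p/ form a stop–stop cluster, so [i] is inserted between them. /p/ and /k/ form a stop–stop cluster, so [i] is inserted between them. /sengitpiepkao/ → sengitipiepikao.
Rule 4 (final vowel raising): /o/ is a mid vowel in word-final position, so it raises to [u]. /sengitipiepikao/ → sengitipiepikau.

sengitipiepikau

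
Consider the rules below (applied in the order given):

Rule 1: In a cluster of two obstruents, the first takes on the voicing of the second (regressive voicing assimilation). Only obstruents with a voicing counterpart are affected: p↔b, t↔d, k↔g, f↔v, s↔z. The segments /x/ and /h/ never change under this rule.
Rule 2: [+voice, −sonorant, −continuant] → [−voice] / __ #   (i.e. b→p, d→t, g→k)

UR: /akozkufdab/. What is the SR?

Rule 1 (regressive voicing assimilation): /z/ precedes the voiceless obstruent /k/, so it devoices to [s] by assimilation. /f/ precedes the voiced obstruent /d/, so it voices to [v] by assimilation. /akozkufdab/ → akoskuvdab.
Rule 2 (final devoicing): /b/ is a voiced stop in word-final position, so it devoices to [p]. /akoskuvdab/ → akoskuvdap.

akoskuvdap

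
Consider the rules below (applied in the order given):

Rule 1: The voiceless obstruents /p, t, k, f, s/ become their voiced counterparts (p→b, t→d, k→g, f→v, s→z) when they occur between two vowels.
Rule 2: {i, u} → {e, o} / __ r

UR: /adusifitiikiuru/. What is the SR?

Rule 1 (intervocalic voicing): /s/ is a voiceless obstruent between vowels /u/ and /i/, so it voices to [z]. /f/ is a voiceless obstruent between vowels /i/ and /i/, so it voices to [v]. /t/ is a voiceless obstruent between vowels /i/ and /i/, so it voices to [d]. /k/ is a voiceless obstruent between vowels /i/ and /i/, so it voices to [g]. /adusifitiikiuru/ → aduzividiigiuru.
Rule 2 (pre-rhotic lowering): /u/ is a high vowel immediately before /r/, so it lowers to [o]. /aduzividiigiuru/ → aduzividiigioru.

aduzividiigioru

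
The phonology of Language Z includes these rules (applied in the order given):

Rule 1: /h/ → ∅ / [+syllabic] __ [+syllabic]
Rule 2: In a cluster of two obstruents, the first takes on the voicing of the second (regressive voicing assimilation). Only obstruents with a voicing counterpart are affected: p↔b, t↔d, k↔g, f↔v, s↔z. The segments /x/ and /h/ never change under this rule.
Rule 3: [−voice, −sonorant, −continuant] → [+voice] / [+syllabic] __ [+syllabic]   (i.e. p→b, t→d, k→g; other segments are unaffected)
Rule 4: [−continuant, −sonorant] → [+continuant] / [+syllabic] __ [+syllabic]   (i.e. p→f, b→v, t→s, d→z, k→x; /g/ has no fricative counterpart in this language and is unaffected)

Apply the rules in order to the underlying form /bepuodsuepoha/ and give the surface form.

Rule 1 (intervocalic h-deletion): /h/ occurs between vowels /o/ and /a/, so it deletes. /bepuodsuepoha/ → bepuodsuepoa.
Rule 2 (regressive voicing assimilation): /d/ precedes the voiceless obstruent /s/, so it devoices to [t] by assimilation. /bepuodsuepoa/ → bepuotsuepoa.
Rule 3 (intervocalic voicing): /p/ is a voiceless stop between vowels /e/ and /u/, so it voices to [b]. /p/ is a voiceless stop between vowels /e/ and /o/, so it voices to [b]. /bepuotsuepoa/ → bebuotsueboa.
Rule 4 (intervocalic spirantization): /b/ is a stop between vowels /e/ and /u/, so it spirantizes to the fricative [v]. /b/ is a stop between vowels /e/ and /o/, so it spirantizes to the fricative [v]. /bebuotsueboa/ → bevuotsuevoa.

bevuotsuevoa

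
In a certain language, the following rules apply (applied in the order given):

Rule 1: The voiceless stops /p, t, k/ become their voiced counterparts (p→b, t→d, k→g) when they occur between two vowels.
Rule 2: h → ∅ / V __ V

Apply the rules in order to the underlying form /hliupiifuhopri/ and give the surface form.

hliubiifuopri

Rule 1 (intervocalic voicing): /p/ is a voiceless stop between vowels /u/ and /i/, so it voices to [b]. /hliupiifuhopri/ → hliubiifuhopri.
Rule 2 (intervocalic h-deletion): /h/ occurs between vowels /u/ and /o/, so it deletes. /hliubiifuhopri/ → hliubiifuopri.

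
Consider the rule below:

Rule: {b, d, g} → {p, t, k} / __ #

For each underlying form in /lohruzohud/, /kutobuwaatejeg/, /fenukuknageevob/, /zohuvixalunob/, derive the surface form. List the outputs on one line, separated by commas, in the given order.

lohruzohut, kutobuwaatejek, fenukuknageevop, zohuvixalunop

/lohruzohud/: /d/ is a voiced stop in word-final position, so it devoices to [t]. → [lohruzohut].
/kutobuwaatejeg/: /g/ is a voiced stop in word-final position, so it devoices to [k]. → [kutobuwaatejek].
/fenukuknageevob/: /b/ is a voiced stop in word-final position, so it devoices to [p]. → [fenukuknageevop].
/zohuvixalunob/: /b/ is a voiced stop in word-final position, so it devoices to [p]. → [zohuvixalunop].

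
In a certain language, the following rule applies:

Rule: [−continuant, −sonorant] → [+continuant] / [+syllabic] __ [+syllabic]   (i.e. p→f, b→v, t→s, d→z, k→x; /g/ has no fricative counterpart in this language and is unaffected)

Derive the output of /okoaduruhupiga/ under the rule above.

/k/ is a stop between vowels /o/ and /o/, so it spirantizes to the fricative [x].
/d/ is a stop between vowels /a/ and /u/, so it spirantizes to the fricative [z].
/p/ is a stop between vowels /u/ and /i/, so it spirantizes to the fricative [f].
Surface form: [oxoazuruhufiga].

oxoazuruhufiga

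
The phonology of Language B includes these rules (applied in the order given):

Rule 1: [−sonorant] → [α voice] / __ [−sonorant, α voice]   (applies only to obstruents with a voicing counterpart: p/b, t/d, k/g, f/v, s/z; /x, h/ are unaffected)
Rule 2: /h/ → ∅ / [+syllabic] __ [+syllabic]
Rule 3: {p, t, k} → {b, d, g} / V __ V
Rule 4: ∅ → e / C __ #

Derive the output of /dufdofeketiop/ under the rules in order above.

duvdofegediope

Rule 1 (regressive voicing assimilation): /f/ precedes the voiced obstruent /d/, so it voices to [v] by assimilation. /dufdofeketiop/ → duvdofeketiop.
Rule 2 (intervocalic h-deletion): no segment meets the environment; /duvdofeketiop/ is unchanged.
Rule 3 (intervocalic voicing): /k/ is a voiceless stop between vowels /e/ and /e/, so it voices to [g]. /t/ is a voiceless stop between vowels /e/ and /i/, so it voices to [d]. /duvdofeketiop/ → duvdofegediop.
Rule 4 (final e-epenthesis): the form ends in the consonant /p/, so [e] is inserted word-finally. /duvdofegediop/ → duvdofegediope.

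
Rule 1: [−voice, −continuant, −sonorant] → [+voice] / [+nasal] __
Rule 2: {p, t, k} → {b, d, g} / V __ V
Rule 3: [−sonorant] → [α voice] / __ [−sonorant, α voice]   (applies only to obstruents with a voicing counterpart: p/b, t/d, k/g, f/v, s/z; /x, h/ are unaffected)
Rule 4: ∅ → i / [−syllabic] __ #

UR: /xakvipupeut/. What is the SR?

Rule 1 (post-nasal voicing): no segment meets the environment; /xakvipupeut/ is unchanged.
Rule 2 (intervocalic voicing): /p/ is a voiceless stop between vowels /i/ and /u/, so it voices to [b]. /p/ is a voiceless stop between vowels /u/ and /e/, so it voices to [b]. /xakvipupeut/ → xakvibubeut.
Rule 3 (regressive voicing assimilation): /k/ precedes the voiced obstruent /v/, so it voices to [g] by assimilation. /xakvibubeut/ → xagvibubeut.
Rule 4 (final i-epenthesis): the form ends in the consonant /t/, so [i] is inserted word-finally. /xagvibubeut/ → xagvibubeuti.

xagvibubeuti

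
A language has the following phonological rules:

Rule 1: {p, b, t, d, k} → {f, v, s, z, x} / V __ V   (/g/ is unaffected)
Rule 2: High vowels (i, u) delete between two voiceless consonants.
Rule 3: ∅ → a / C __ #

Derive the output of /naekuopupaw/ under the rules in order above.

naexuoffawa

Rule 1 (intervocalic spirantization): /k/ is a stop between vowels /e/ and /u/, so it spirantizes to the fricative [x]. /p/ is a stop between vowels /o/ and /u/, so it spirantizes to the fricative [f]. /p/ is a stop between vowels /u/ and /a/, so it spirantizes to the fricative [f]. /naekuopupaw/ → naexuofufaw.
Rule 2 (high vowel syncope): /u/ is a high vowel flanked by voiceless consonants /f/ and /f/, so it deletes. /naexuofufaw/ → naexuoffaw.
Rule 3 (final a-epenthesis): the form ends in the consonant /w/, so [a] is inserted word-finally. /naexuoffaw/ → naexuoffawa.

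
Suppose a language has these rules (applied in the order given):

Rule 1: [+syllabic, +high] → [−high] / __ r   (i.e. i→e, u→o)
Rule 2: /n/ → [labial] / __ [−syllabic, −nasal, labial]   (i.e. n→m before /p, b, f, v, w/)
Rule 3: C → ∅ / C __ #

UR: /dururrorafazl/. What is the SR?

Rule 1 (pre-rhotic lowering): /u/ is a high vowel immediately before /r/, so it lowers to [o]. /u/ is a high vowel immediately before /r/, so it lowers to [o]. /dururrorafazl/ → dororrorafazl.
Rule 2 (nasal place assimilation): no segment meets the environment; /dororrorafazl/ is unchanged.
Rule 3 (final cluster simplification): /l/ is the second consonant of a word-final cluster /zl/, so it deletes. /dororrorafazl/ → dororrorafaz.

dororrorafaz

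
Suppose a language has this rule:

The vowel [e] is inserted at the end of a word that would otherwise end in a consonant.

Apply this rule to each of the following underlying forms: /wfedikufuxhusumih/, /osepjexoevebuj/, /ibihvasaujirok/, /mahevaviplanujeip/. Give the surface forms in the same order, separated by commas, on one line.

/wfedikufuxhusumih/: the form ends in the consonant /h/, so [e] is inserted word-finally. → [wfedikufuxhusumihe].
/osepjexoevebuj/: the form ends in the consonant /j/, so [e] is inserted word-finally. → [osepjexoevebuje].
/ibihvasaujirok/: the form ends in the consonant /k/, so [e] is inserted word-finally. → [ibihvasaujiroke].
/mahevaviplanujeip/: the form ends in the consonant /p/, so [e] is inserted word-finally. → [mahevaviplanujeipe].

wfedikufuxhusumihe, osepjexoevebuje, ibihvasaujiroke, mahevaviplanujeipe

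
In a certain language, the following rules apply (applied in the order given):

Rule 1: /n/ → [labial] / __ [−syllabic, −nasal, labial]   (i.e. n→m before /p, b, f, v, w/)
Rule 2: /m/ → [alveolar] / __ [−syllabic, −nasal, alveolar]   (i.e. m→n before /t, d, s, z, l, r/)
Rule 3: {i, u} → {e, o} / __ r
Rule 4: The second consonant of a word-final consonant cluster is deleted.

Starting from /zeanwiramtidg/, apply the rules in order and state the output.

Rule 1 (nasal place assimilation): /n/ precedes the labial consonant /w/, so it assimilates in place to [m]. /zeanwiramtidg/ → zeamwiramtidg.
Rule 2 (nasal place assimilation): /m/ precedes the alveolar consonant /t/, so it assimilates in place to [n]. /zeamwiramtidg/ → zeamwirantidg.
Rule 3 (pre-rhotic lowering): /i/ is a high vowel immediately before /r/, so it lowers to [e]. /zeamwirantidg/ → zeamwerantidg.
Rule 4 (final cluster simplification): /g/ is the second consonant of a word-final cluster /dg/, so it deletes. /zeamwerantidg/ → zeamwerantid.

zeamwerantid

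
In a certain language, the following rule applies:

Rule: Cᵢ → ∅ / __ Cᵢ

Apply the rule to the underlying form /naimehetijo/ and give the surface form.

No segment of /naimehetijo/ meets the structural description of the rule, so the form surfaces unchanged.

naimehetijo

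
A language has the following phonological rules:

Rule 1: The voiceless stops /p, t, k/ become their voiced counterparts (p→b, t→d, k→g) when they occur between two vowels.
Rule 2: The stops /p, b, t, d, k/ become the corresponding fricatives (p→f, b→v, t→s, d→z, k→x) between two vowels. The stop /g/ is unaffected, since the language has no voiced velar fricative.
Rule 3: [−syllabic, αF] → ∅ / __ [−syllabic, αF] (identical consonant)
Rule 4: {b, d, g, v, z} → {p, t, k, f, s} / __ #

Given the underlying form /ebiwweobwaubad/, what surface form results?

Rule 1 (intervocalic voicing): no segment meets the environment; /ebiwweobwaubad/ is unchanged.
Rule 2 (intervocalic spirantization): /b/ is a stop between vowels /e/ and /i/, so it spirantizes to the fricative [v]. /b/ is a stop between vowels /u/ and /a/, so it spirantizes to the fricative [v]. /ebiwweobwaubad/ → eviwweobwauvad.
Rule 3 (degemination): /ww/ is a geminate; the first /w/ deletes. /eviwweobwauvad/ → eviweobwauvad.
Rule 4 (final devoicing): /d/ is a voiced obstruent in word-final position, so it devoices to [t]. /eviweobwauvad/ → eviweobwauvat.

eviweobwauvat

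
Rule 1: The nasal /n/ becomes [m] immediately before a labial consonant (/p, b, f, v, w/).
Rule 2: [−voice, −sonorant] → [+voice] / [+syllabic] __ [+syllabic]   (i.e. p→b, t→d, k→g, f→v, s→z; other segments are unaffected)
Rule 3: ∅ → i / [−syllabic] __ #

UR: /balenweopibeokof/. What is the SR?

Rule 1 (nasal place assimilation): /n/ precedes the labial consonant /w/, so it assimilates in place to [m]. /balenweopibeokof/ → balemweopibeokof.
Rule 2 (intervocalic voicing): /p/ is a voiceless obstruent between vowels /o/ and /i/, so it voices to [b]. /k/ is a voiceless obstruent between vowels /o/ and /o/, so it voices to [g]. /balemweopibeokof/ → balemweobibeogof.
Rule 3 (final i-epenthesis): the form ends in the consonant /f/, so [i] is inserted word-finally. /balemweobibeogof/ → balemweobibeogofi.

balemweobibeogofi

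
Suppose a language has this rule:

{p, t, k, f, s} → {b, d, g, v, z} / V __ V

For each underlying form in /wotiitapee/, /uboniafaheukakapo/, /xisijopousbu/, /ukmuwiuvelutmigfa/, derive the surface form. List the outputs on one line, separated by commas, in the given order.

/wotiitapee/: /t/ is a voiceless obstruent between vowels /o/ and /i/, so it voices to [d]. /t/ is a voiceless obstruent between vowels /i/ and /a/, so it voices to [d]. /p/ is a voiceless obstruent between vowels /a/ and /e/, so it voices to [b]. → [wodiidabee].
/uboniafaheukakapo/: /f/ is a voiceless obstruent between vowels /a/ and /a/, so it voices to [v]. /k/ is a voiceless obstruent between vowels /u/ and /a/, so it voices to [g]. /k/ is a voiceless obstruent between vowels /a/ and /a/, so it voices to [g]. /p/ is a voiceless obstruent between vowels /a/ and /o/, so it voices to [b]. → [uboniavaheugagabo].
/xisijopousbu/: /s/ is a voiceless obstruent between vowels /i/ and /i/, so it voices to [z]. /p/ is a voiceless obstruent between vowels /o/ and /o/, so it voices to [b]. → [xizijobousbu].
/ukmuwiuvelutmigfa/: the rule's environment is not met; surfaces unchanged as [ukmuwiuvelutmigfa].

wodiidabee, uboniavaheugagabo, xizijobousbu, ukmuwiuvelutmigfa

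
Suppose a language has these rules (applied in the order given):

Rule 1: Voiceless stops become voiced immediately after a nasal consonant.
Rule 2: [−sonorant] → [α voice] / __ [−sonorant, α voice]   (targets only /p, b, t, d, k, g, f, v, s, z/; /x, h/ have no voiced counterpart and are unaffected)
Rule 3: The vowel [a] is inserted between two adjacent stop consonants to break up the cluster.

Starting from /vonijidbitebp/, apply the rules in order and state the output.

vonijidabitepap

Rule 1 (post-nasal voicing): no segment meets the environment; /vonijidbitebp/ is unchanged.
Rule 2 (regressive voicing assimilation): /b/ precedes the voiceless obstruent /p/, so it devoices to [p] by assimilation. /vonijidbitebp/ → vonijidbitepp.
Rule 3 (stop-cluster a-epenthesis): /d/ and /b/ form a stop–stop cluster, so [a] is inserted between them. /p/ and /p/ form a stop–stop cluster, so [a] is inserted between them. /vonijidbitepp/ → vonijidabitepap.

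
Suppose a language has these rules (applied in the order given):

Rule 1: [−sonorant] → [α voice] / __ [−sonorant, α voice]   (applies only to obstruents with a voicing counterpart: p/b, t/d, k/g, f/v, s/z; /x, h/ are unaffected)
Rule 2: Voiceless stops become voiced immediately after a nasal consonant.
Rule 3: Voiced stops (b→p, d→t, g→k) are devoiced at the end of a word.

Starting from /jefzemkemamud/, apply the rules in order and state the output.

Rule 1 (regressive voicing assimilation): /f/ precedes the voiced obstruent /z/, so it voices to [v] by assimilation. /jefzemkemamud/ → jevzemkemamud.
Rule 2 (post-nasal voicing): /k/ is a voiceless stop immediately after the nasal /m/, so it voices to [g]. /jevzemkemamud/ → jevzemgemamud.
Rule 3 (final devoicing): /d/ is a voiced stop in word-final position, so it devoices to [t]. /jevzemgemamud/ → jevzemgemamut.

jevzemgemamut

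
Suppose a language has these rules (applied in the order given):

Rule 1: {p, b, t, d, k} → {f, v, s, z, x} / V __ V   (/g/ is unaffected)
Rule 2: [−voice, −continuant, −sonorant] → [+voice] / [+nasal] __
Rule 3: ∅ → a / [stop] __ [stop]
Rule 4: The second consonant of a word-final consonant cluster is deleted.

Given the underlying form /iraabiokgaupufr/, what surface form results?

iraaviokagaufuf

Rule 1 (intervocalic spirantization): /b/ is a stop between vowels /a/ and /i/, so it spirantizes to the fricative [v]. /p/ is a stop between vowels /u/ and /u/, so it spirantizes to the fricative [f]. /iraabiokgaupufr/ → iraaviokgaufufr.
Rule 2 (post-nasal voicing): no segment meets the environment; /iraaviokgaufufr/ is unchanged.
Rule 3 (stop-cluster a-epenthesis): /k/ and /g/ form a stop–stop cluster, so [a] is inserted between them. /iraaviokgaufufr/ → iraaviokagaufufr.
Rule 4 (final cluster simplification): /r/ is the second consonant of a word-final cluster /fr/, so it deletes. /iraaviokagaufufr/ → iraaviokagaufuf.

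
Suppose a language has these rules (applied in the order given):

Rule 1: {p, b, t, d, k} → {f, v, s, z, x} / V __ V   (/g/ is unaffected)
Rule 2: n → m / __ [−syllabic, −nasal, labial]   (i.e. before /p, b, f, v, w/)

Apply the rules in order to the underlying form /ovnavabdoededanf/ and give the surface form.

Rule 1 (intervocalic spirantization): /d/ is a stop between vowels /e/ and /e/, so it spirantizes to the fricative [z]. /d/ is a stop between vowels /e/ and /a/, so it spirantizes to the fricative [z]. /ovnavabdoededanf/ → ovnavabdoezezanf.
Rule 2 (nasal place assimilation): /n/ precedes the labial consonant /f/, so it assimilates in place to [m]. /ovnavabdoezezanf/ → ovnavabdoezezamf.

ovnavabdoezezamf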